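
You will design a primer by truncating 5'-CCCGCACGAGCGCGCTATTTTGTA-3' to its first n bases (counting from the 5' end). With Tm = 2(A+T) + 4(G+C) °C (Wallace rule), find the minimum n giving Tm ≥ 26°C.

First 6 bases: CCCGCA → Tm = 22°C (< 26°C)
First 7 bases: CCCGCAC → Tm = 26°C (≥ 26°C)
Each additional base adds 2°C (A/T) or 4°C (G/C), so Tm is non-decreasing in n; n = 7 is the first length to reach 26°C.

n = 7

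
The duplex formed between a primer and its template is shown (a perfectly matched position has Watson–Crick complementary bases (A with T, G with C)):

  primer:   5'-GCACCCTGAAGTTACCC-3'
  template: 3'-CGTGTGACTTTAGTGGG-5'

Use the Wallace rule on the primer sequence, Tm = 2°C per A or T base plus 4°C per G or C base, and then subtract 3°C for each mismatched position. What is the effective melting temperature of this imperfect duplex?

Primer base counts: A=4, T=3, G=3, C=7 → A+T=7, G+C=10
Perfect-match Tm = 2(7) + 4(10) = 14 + 40 = 54°C
Mismatches (positions where the bases are not complementary): 3 (at positions 5, 11, 13)
Effective Tm = 54 − 3×3 = 54 − 9 = 45°C

45°C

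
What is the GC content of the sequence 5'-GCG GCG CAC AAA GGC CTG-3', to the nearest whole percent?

Scanning the sequence gives G=7, A=4, T=1, C=6.
G+C = 7 + 6 = 13 out of 18 bases
%GC = 13/18 × 100 = 72.22% ≈ 72%

72%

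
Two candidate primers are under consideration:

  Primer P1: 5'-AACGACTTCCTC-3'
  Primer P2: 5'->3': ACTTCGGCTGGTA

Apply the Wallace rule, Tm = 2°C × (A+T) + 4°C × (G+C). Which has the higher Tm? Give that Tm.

Primer P1: A+T=6, G+C=6 → Tm = 2(6)+4(6) = 36°C
Primer P2: A+T=6, G+C=7 → Tm = 2(6)+4(7) = 40°C
36°C vs 40°C → primer P2 is higher.

Primer P2, 40°C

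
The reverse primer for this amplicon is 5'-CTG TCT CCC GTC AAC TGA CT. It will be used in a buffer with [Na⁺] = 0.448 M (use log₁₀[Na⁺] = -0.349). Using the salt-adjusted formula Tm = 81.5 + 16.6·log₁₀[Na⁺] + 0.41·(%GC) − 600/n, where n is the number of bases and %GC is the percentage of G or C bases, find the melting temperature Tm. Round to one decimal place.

Length n = 20. A=3, T=6, G=3, C=8
G+C = 11, so %GC = 11/20 × 100 = 55%
Salt term: 16.6 × (-0.349) = -5.793
GC term: 0.41 × 55 = 22.55; length term: −600/20 = −30
Tm = 81.5 + (-5.793) + 22.55 − 30 = 68.257 → 68.3°C

68.3°C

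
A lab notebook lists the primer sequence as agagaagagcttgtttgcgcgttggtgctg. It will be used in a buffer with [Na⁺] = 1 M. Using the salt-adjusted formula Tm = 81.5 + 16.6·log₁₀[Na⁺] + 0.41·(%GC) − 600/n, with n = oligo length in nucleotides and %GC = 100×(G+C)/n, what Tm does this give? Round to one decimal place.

Length n = 30. Scanning the sequence gives A=5, G=12, C=4, T=9.
G+C = 16, so %GC = 16/30 × 100 = 53.333%
Salt term: 16.6 × (0) = 0
GC term: 0.41 × 53.333 = 21.867; length term: −600/30 = −20
Tm = 81.5 + (0) + 21.867 − 20 = 83.367 → 83.4°C

83.4°C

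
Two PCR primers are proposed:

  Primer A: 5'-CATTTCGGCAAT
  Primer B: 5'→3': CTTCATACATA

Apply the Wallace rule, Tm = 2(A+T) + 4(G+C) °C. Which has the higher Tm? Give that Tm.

Primer A, 34°C

Primer A: A+T=7, G+C=5 → Tm = 2(7)+4(5) = 34°C
Primer B: A+T=8, G+C=3 → Tm = 2(8)+4(3) = 28°C
34°C vs 28°C → primer A is higher.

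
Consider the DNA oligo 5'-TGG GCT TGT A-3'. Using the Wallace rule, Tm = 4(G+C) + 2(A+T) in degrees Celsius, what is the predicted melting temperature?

Base counts: T=4, C=1, G=4, A=1
A+T = 5, G+C = 5
Tm = 2×5 + 4×5 = 30°C

30°C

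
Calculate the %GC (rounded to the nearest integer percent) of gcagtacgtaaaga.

Base counts: T=2, G=4, C=2, A=6
G+C = 4 + 2 = 6 out of 14 bases
%GC = 6/14 × 100 = 42.86% ≈ 43%

43%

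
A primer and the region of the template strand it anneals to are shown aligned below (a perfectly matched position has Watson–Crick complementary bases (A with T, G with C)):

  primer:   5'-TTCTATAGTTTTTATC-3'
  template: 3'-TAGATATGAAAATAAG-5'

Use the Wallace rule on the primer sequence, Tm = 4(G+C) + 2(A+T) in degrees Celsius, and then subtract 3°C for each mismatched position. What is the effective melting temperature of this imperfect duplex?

Primer base counts: A=3, T=10, G=1, C=2 → A+T=13, G+C=3
Perfect-match Tm = 2(13) + 4(3) = 26 + 12 = 38°C
Mismatches (positions where the bases are not complementary): 4 (at positions 1, 8, 13, 14)
Effective Tm = 38 − 4×3 = 38 − 12 = 26°C

26°C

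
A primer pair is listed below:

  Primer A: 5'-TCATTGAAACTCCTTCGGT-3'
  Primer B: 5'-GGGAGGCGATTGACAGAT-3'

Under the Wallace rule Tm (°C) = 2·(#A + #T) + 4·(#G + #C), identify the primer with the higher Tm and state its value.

Primer A: A+T=11, G+C=8 → Tm = 2(11)+4(8) = 54°C
Primer B: A+T=8, G+C=10 → Tm = 2(8)+4(10) = 56°C
54°C vs 56°C → primer B is higher.

Primer B, 56°C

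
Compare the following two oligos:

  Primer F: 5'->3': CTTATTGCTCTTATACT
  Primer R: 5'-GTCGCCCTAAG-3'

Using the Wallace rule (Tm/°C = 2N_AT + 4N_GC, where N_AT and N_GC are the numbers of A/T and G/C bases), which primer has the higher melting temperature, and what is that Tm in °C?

Primer F, 44°C

Primer F: A+T=12, G+C=5 → Tm = 2(12)+4(5) = 44°C
Primer R: A+T=4, G+C=7 → Tm = 2(4)+4(7) = 36°C
44°C vs 36°C → primer F is higher.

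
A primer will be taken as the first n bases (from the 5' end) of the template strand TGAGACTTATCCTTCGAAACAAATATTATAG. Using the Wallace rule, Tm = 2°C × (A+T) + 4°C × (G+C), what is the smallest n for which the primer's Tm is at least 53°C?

n = 20

First 19 bases: TGAGACTTATCCTTCGAAA → Tm = 52°C (< 53°C)
First 20 bases: TGAGACTTATCCTTCGAAAC → Tm = 56°C (≥ 53°C)
Since every base adds ≥2°C, Tm only increases with n, so the threshold is first crossed at n = 20.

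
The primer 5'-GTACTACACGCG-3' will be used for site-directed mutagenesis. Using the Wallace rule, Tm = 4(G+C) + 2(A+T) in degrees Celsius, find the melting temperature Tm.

Scanning the sequence gives A=3, G=3, C=4, T=2.
So N_AT = 5 and N_GC = 7.
Tm = 4·7 + 2·5 = 28 + 10 = 38°C

38°C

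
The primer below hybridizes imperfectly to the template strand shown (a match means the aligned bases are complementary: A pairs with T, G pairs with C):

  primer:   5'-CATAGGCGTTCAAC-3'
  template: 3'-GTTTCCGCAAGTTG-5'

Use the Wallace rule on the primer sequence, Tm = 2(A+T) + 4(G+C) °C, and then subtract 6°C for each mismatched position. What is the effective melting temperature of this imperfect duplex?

Primer base counts: A=4, T=3, G=3, C=4 → A+T=7, G+C=7
Perfect-match Tm = 2(7) + 4(7) = 14 + 28 = 42°C
Mismatches (positions where the bases are not complementary): 1 (at position 3)
Effective Tm = 42 − 1×6 = 42 − 6 = 36°C

36°C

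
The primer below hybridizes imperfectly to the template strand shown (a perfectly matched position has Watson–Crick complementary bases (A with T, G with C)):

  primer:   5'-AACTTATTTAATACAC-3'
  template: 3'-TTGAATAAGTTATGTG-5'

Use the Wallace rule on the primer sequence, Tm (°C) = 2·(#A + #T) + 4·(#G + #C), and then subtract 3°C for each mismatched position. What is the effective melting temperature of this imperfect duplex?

Primer base counts: A=7, T=6, G=0, C=3 → A+T=13, G+C=3
Perfect-match Tm = 2(13) + 4(3) = 26 + 12 = 38°C
Mismatches (positions where the bases are not complementary): 1 (at position 9)
Effective Tm = 38 − 1×3 = 38 − 3 = 35°C

35°C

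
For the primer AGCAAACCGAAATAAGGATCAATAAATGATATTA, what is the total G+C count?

9

Counting bases: A=18, T=7, C=4, G=5
Total G or C: 5 + 4 = 9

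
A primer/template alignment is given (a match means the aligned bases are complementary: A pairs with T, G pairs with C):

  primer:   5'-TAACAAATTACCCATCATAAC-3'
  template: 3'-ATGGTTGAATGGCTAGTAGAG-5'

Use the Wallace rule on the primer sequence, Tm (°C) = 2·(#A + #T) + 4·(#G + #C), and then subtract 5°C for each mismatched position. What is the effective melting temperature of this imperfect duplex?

Primer base counts: A=10, T=5, G=0, C=6 → A+T=15, G+C=6
Perfect-match Tm = 2(15) + 4(6) = 30 + 24 = 54°C
Mismatches (positions where the bases are not complementary): 5 (at positions 3, 7, 13, 19, 20)
Effective Tm = 54 − 5×5 = 54 − 25 = 29°C

29°C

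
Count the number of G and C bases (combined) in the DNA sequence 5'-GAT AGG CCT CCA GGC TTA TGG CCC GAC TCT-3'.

18

G=8, T=7, C=10, A=5
Total G or C: 8 + 10 = 18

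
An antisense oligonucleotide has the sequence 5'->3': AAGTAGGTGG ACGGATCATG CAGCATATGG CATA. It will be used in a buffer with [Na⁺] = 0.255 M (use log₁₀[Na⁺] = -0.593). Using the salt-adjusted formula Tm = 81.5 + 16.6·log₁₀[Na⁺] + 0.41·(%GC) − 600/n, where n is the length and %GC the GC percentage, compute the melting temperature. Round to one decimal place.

73.3°C

Length n = 34. A=11, T=7, C=5, G=11
G+C = 16, so %GC = 16/34 × 100 = 47.059%
Salt term: 16.6 × (-0.593) = -9.844
GC term: 0.41 × 47.059 = 19.294; length term: −600/34 = −17.647
Tm = 81.5 + (-9.844) + 19.294 − 17.647 = 73.303 → 73.3°C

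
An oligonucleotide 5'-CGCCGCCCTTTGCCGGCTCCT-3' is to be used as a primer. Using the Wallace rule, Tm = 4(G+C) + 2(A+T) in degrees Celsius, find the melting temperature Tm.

74°C

Scanning the sequence gives T=5, A=0, G=5, C=11.
AT pairs contribute 5, GC pairs contribute 16.
Tm = 2(5) + 4(16) = 10 + 64 = 74°C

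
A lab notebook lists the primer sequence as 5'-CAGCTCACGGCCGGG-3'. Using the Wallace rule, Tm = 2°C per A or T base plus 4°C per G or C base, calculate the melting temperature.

Base counts: C=6, G=6, T=1, A=2
AT pairs contribute 3, GC pairs contribute 12.
Tm = 2×3 + 4×12 = 54°C

54°C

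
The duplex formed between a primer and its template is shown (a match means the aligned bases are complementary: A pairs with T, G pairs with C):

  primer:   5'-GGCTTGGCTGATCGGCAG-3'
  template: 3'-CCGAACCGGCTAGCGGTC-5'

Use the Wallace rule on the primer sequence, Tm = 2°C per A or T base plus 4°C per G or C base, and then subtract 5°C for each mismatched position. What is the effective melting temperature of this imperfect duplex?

Primer base counts: A=2, T=4, G=8, C=4 → A+T=6, G+C=12
Perfect-match Tm = 2(6) + 4(12) = 12 + 48 = 60°C
Mismatches (positions where the bases are not complementary): 2 (at positions 9, 15)
Effective Tm = 60 − 2×5 = 60 − 10 = 50°C

50°C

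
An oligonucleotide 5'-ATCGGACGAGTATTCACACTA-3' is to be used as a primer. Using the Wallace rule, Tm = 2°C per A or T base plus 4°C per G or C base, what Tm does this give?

60°C

C=5, T=5, A=7, G=4
So N_AT = 12 and N_GC = 9.
Tm = 2(12) + 4(9) = 24 + 36 = 60°C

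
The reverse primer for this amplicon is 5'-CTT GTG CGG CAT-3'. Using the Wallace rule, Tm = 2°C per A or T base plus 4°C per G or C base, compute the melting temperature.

38°C

Base counts: A=1, T=4, C=3, G=4
A+T = 5, G+C = 7
Tm = 2(5) + 4(7) = 10 + 28 = 38°C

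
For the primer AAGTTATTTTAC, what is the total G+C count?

A=4, G=1, T=6, C=1
Total G or C: 1 + 1 = 2

2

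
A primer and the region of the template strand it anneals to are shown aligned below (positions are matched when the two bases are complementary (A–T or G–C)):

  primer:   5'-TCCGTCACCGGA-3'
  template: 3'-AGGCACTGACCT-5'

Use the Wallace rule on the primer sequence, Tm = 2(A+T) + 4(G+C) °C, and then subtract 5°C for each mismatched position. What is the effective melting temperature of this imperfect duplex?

Primer base counts: A=2, T=2, G=3, C=5 → A+T=4, G+C=8
Perfect-match Tm = 2(4) + 4(8) = 8 + 32 = 40°C
Mismatches (positions where the bases are not complementary): 2 (at positions 6, 9)
Effective Tm = 40 − 2×5 = 40 − 10 = 30°C

30°C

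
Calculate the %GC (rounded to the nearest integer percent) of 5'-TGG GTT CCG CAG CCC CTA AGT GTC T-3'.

60%

Scanning the sequence gives A=3, C=8, T=7, G=7.
G+C = 7 + 8 = 15 out of 25 bases
%GC = 15/25 × 100 = 60% ≈ 60%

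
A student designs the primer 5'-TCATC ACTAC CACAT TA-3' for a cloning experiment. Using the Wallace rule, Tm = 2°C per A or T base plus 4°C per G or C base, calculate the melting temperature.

Scanning the sequence gives T=5, C=6, G=0, A=6.
So N_AT = 11 and N_GC = 6.
Tm = 2×11 + 4×6 = 46°C

46°C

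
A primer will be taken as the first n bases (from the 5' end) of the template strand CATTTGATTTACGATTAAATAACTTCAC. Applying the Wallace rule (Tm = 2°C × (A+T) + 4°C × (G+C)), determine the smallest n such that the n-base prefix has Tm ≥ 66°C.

n = 27

First 26 bases: CATTTGATTTACGATTAAATAACTTC → Tm = 64°C (< 66°C)
First 27 bases: CATTTGATTTACGATTAAATAACTTCA → Tm = 66°C (≥ 66°C)
Each additional base adds 2°C (A/T) or 4°C (G/C), so Tm is non-decreasing in n; n = 27 is the first length to reach 66°C.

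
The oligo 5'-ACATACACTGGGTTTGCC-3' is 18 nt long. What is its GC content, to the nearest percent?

Counting bases: T=5, G=4, C=5, A=4
G+C = 4 + 5 = 9 out of 18 bases
%GC = 9/18 × 100 = 50% ≈ 50%

50%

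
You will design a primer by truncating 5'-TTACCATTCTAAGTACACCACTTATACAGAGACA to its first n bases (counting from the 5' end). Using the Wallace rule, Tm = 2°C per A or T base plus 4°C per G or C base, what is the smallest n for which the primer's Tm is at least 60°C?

First 21 bases: TTACCATTCTAAGTACACCAC → Tm = 58°C (< 60°C)
First 22 bases: TTACCATTCTAAGTACACCACT → Tm = 60°C (≥ 60°C)
Since every base adds ≥2°C, Tm only increases with n, so the threshold is first crossed at n = 22.

n = 22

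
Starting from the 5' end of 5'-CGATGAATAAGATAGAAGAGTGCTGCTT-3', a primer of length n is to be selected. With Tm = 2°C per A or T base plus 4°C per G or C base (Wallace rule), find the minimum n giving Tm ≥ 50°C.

n = 19

First 18 bases: CGATGAATAAGATAGAAG → Tm = 48°C (< 50°C)
First 19 bases: CGATGAATAAGATAGAAGA → Tm = 50°C (≥ 50°C)
Each additional base adds 2°C (A/T) or 4°C (G/C), so Tm is non-decreasing in n; n = 19 is the first length to reach 50°C.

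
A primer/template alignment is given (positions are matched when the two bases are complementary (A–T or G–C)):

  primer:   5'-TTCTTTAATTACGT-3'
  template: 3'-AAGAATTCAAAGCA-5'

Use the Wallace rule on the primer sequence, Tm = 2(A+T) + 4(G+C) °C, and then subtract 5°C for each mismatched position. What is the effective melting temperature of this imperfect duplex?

Primer base counts: A=3, T=8, G=1, C=2 → A+T=11, G+C=3
Perfect-match Tm = 2(11) + 4(3) = 22 + 12 = 34°C
Mismatches (positions where the bases are not complementary): 3 (at positions 6, 8, 11)
Effective Tm = 34 − 3×5 = 34 − 15 = 19°C

19°C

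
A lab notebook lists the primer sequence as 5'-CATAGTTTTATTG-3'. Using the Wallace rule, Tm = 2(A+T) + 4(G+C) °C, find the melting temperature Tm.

Scanning the sequence gives T=7, A=3, G=2, C=1.
AT pairs contribute 10, GC pairs contribute 3.
Tm = 2(10) + 4(3) = 20 + 12 = 32°C

32°C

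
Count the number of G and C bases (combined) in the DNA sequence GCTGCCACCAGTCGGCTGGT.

14

Base counts: A=2, G=7, C=7, T=4
G+C = 7 + 7 = 14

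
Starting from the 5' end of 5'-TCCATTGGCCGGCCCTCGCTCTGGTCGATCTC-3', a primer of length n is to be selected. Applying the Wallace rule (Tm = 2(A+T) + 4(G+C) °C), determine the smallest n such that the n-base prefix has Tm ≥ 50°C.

First 14 bases: TCCATTGGCCGGCC → Tm = 48°C (< 50°C)
First 15 bases: TCCATTGGCCGGCCC → Tm = 52°C (≥ 50°C)
Since every base adds ≥2°C, Tm only increases with n, so the threshold is first crossed at n = 15.

n = 15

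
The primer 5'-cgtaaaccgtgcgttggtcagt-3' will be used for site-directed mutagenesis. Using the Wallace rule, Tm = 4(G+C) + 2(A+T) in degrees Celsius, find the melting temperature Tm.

68°C

Base counts: T=6, G=7, A=4, C=5
A+T = 10, G+C = 12
Tm = 4·12 + 2·10 = 48 + 20 = 68°C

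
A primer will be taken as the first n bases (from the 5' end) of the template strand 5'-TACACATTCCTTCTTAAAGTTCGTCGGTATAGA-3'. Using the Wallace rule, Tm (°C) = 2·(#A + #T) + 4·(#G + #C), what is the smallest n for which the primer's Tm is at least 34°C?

First 12 bases: TACACATTCCTT → Tm = 32°C (< 34°C)
First 13 bases: TACACATTCCTTC → Tm = 36°C (≥ 34°C)
Each additional base adds 2°C (A/T) or 4°C (G/C), so Tm is non-decreasing in n; n = 13 is the first length to reach 34°C.

n = 13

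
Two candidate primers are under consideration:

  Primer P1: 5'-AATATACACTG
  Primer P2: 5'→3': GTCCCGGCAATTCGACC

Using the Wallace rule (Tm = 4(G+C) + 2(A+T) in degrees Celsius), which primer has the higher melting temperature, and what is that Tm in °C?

Primer P2, 56°C

Primer P1: A+T=8, G+C=3 → Tm = 2(8)+4(3) = 28°C
Primer P2: A+T=6, G+C=11 → Tm = 2(6)+4(11) = 56°C
28°C vs 56°C → primer P2 is higher.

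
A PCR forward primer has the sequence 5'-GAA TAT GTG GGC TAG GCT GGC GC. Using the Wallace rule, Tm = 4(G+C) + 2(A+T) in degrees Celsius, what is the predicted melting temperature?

Base counts: T=5, C=4, G=10, A=4
A+T = 9, G+C = 14
Tm = 2(9) + 4(14) = 18 + 56 = 74°C

74°C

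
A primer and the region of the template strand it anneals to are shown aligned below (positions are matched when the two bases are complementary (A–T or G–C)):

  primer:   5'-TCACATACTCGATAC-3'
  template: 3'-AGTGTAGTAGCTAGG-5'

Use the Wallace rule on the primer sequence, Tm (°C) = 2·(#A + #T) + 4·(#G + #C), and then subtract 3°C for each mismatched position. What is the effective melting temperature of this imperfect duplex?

33°C

Primer base counts: A=5, T=4, G=1, C=5 → A+T=9, G+C=6
Perfect-match Tm = 2(9) + 4(6) = 18 + 24 = 42°C
Mismatches (positions where the bases are not complementary): 3 (at positions 7, 8, 14)
Effective Tm = 42 − 3×3 = 42 − 9 = 33°C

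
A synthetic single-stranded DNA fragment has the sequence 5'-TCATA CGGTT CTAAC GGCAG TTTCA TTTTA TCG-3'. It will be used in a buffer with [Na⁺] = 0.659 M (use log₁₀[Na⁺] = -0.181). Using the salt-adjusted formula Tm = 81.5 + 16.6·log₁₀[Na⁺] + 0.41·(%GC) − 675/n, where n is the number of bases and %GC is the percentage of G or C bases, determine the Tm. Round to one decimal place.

74.2°C

Length n = 33. Base counts: C=7, A=7, G=6, T=13
G+C = 13, so %GC = 13/33 × 100 = 39.394%
Salt term: 16.6 × (-0.181) = -3.005
GC term: 0.41 × 39.394 = 16.152; length term: −675/33 = −20.455
Tm = 81.5 + (-3.005) + 16.152 − 20.455 = 74.192 → 74.2°C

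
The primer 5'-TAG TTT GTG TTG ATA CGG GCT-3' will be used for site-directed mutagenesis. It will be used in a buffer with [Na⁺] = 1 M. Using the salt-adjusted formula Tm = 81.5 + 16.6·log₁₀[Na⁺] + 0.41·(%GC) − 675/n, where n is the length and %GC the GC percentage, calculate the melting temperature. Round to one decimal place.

66.9°C

Length n = 21. Scanning the sequence gives C=2, A=3, G=7, T=9.
G+C = 9, so %GC = 9/21 × 100 = 42.857%
Salt term: 16.6 × (0) = 0
GC term: 0.41 × 42.857 = 17.571; length term: −675/21 = −32.143
Tm = 81.5 + (0) + 17.571 − 32.143 = 66.928 → 66.9°C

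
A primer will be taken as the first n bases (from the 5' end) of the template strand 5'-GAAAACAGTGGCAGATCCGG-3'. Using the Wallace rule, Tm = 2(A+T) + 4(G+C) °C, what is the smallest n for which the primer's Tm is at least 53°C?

First 17 bases: GAAAACAGTGGCAGATC → Tm = 50°C (< 53°C)
First 18 bases: GAAAACAGTGGCAGATCC → Tm = 54°C (≥ 53°C)
Each additional base adds 2°C (A/T) or 4°C (G/C), so Tm is non-decreasing in n; n = 18 is the first length to reach 53°C.

n = 18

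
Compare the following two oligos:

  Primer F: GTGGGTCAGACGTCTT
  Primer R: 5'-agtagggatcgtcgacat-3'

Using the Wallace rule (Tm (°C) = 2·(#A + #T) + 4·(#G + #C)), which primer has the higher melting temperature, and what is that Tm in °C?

Primer F: A+T=7, G+C=9 → Tm = 2(7)+4(9) = 50°C
Primer R: A+T=9, G+C=9 → Tm = 2(9)+4(9) = 54°C
50°C vs 54°C → primer R is higher.

Primer R, 54°C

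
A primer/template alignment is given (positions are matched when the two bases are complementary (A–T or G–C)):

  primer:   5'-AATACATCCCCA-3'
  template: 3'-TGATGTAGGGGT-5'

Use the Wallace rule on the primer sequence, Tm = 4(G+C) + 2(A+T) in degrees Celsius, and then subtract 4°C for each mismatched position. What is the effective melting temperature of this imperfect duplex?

Primer base counts: A=5, T=2, G=0, C=5 → A+T=7, G+C=5
Perfect-match Tm = 2(7) + 4(5) = 14 + 20 = 34°C
Mismatches (positions where the bases are not complementary): 1 (at position 2)
Effective Tm = 34 − 1×4 = 34 − 4 = 30°C

30°C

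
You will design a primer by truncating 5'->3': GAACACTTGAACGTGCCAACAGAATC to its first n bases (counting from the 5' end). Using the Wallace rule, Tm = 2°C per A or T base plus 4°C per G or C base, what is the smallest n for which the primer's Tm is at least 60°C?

n = 20

First 19 bases: GAACACTTGAACGTGCCAA → Tm = 56°C (< 60°C)
First 20 bases: GAACACTTGAACGTGCCAAC → Tm = 60°C (≥ 60°C)
Since every base adds ≥2°C, Tm only increases with n, so the threshold is first crossed at n = 20.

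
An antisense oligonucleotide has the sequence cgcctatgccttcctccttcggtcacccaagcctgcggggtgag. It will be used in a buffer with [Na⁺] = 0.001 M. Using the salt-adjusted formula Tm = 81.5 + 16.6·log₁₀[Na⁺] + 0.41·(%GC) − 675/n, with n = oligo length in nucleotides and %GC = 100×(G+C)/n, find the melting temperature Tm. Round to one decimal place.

Length n = 44. C=17, A=5, T=10, G=12
G+C = 29, so %GC = 29/44 × 100 = 65.909%
Salt term: 16.6 × (-3) = -49.8
GC term: 0.41 × 65.909 = 27.023; length term: −675/44 = −15.341
Tm = 81.5 + (-49.8) + 27.023 − 15.341 = 43.382 → 43.4°C

43.4°C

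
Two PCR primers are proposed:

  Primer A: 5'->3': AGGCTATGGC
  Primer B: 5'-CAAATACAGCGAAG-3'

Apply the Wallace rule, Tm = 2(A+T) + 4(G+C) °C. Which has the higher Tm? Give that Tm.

Primer A: A+T=4, G+C=6 → Tm = 2(4)+4(6) = 32°C
Primer B: A+T=8, G+C=6 → Tm = 2(8)+4(6) = 40°C
32°C vs 40°C → primer B is higher.

Primer B, 40°C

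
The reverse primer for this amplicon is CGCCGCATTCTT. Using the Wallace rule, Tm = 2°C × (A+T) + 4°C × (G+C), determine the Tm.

38°C

Scanning the sequence gives A=1, T=4, G=2, C=5.
So N_AT = 5 and N_GC = 7.
Tm = 2(5) + 4(7) = 10 + 28 = 38°C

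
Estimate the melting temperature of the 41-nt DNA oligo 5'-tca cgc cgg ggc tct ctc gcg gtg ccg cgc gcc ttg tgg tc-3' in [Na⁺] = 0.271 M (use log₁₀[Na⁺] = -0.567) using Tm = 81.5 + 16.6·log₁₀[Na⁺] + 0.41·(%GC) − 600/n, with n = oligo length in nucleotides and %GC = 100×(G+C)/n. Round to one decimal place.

Length n = 41. Counting bases: C=16, G=15, T=9, A=1
G+C = 31, so %GC = 31/41 × 100 = 75.61%
Salt term: 16.6 × (-0.567) = -9.412
GC term: 0.41 × 75.61 = 31; length term: −600/41 = −14.634
Tm = 81.5 + (-9.412) + 31 − 14.634 = 88.454 → 88.5°C

88.5°C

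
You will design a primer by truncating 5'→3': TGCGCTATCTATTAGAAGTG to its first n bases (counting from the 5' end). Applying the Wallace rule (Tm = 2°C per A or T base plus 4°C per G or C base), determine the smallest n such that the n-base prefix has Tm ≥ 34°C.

n = 12

First 11 bases: TGCGCTATCTA → Tm = 32°C (< 34°C)
First 12 bases: TGCGCTATCTAT → Tm = 34°C (≥ 34°C)
Since every base adds ≥2°C, Tm only increases with n, so the threshold is first crossed at n = 12.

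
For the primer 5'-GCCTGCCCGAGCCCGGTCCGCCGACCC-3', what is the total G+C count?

23

Counting bases: T=2, C=15, A=2, G=8
Total G or C: 8 + 15 = 23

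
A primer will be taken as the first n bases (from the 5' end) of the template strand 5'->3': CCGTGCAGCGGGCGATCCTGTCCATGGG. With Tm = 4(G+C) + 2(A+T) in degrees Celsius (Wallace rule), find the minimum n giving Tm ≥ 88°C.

First 25 bases: CCGTGCAGCGGGCGATCCTGTCCAT → Tm = 84°C (< 88°C)
First 26 bases: CCGTGCAGCGGGCGATCCTGTCCATG → Tm = 88°C (≥ 88°C)
Since every base adds ≥2°C, Tm only increases with n, so the threshold is first crossed at n = 26.

n = 26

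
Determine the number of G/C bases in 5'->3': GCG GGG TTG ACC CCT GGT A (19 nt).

Scanning the sequence gives T=4, C=5, A=2, G=8.
Total G or C: 8 + 5 = 13

13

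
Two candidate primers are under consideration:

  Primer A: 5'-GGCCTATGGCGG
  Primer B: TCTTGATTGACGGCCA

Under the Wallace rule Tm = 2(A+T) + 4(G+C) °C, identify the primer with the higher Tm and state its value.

Primer B, 48°C

Primer A: A+T=3, G+C=9 → Tm = 2(3)+4(9) = 42°C
Primer B: A+T=8, G+C=8 → Tm = 2(8)+4(8) = 48°C
42°C vs 48°C → primer B is higher.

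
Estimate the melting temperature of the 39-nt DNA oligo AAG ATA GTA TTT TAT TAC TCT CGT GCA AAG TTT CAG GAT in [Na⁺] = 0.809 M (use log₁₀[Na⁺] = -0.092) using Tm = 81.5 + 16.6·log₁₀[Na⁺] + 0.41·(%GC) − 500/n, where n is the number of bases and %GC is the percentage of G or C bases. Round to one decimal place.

Length n = 39. Base counts: G=7, T=15, C=5, A=12
G+C = 12, so %GC = 12/39 × 100 = 30.769%
Salt term: 16.6 × (-0.092) = -1.527
GC term: 0.41 × 30.769 = 12.615; length term: −500/39 = −12.821
Tm = 81.5 + (-1.527) + 12.615 − 12.821 = 79.767 → 79.8°C

79.8°C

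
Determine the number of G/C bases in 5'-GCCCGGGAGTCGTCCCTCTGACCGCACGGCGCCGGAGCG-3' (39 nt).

31

Base counts: T=4, C=16, G=15, A=4
Total G or C: 15 + 16 = 31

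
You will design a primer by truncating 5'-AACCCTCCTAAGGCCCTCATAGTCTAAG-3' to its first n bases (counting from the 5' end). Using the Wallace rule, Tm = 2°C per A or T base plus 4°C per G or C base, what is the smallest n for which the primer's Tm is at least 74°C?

First 23 bases: AACCCTCCTAAGGCCCTCATAGT → Tm = 70°C (< 74°C)
First 24 bases: AACCCTCCTAAGGCCCTCATAGTC → Tm = 74°C (≥ 74°C)
Each additional base adds 2°C (A/T) or 4°C (G/C), so Tm is non-decreasing in n; n = 24 is the first length to reach 74°C.

n = 24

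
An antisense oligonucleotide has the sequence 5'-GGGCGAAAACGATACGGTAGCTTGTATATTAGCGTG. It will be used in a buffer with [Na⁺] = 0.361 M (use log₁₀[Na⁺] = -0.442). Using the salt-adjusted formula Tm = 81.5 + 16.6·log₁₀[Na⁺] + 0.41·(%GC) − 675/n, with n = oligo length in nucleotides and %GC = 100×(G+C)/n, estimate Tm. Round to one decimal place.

Length n = 36. A=10, G=12, C=5, T=9
G+C = 17, so %GC = 17/36 × 100 = 47.222%
Salt term: 16.6 × (-0.442) = -7.337
GC term: 0.41 × 47.222 = 19.361; length term: −675/36 = −18.75
Tm = 81.5 + (-7.337) + 19.361 − 18.75 = 74.774 → 74.8°C

74.8°C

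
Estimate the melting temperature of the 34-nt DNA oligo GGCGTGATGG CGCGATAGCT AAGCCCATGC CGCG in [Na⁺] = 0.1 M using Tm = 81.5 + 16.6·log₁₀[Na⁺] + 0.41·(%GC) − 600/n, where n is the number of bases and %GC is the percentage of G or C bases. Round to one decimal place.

Length n = 34. Counting bases: C=10, A=6, T=5, G=13
G+C = 23, so %GC = 23/34 × 100 = 67.647%
Salt term: 16.6 × (-1) = -16.6
GC term: 0.41 × 67.647 = 27.735; length term: −600/34 = −17.647
Tm = 81.5 + (-16.6) + 27.735 − 17.647 = 74.988 → 75.0°C

75.0°C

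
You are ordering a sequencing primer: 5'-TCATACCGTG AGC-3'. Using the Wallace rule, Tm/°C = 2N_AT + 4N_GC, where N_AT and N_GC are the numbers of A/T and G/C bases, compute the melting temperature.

40°C

Counting bases: C=4, A=3, T=3, G=3
A+T = 6, G+C = 7
Tm = 4·7 + 2·6 = 28 + 12 = 40°C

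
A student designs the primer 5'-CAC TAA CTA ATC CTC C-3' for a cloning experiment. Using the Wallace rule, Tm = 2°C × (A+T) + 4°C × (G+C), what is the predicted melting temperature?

46°C

Scanning the sequence gives G=0, C=7, T=4, A=5.
AT pairs contribute 9, GC pairs contribute 7.
Tm = 2(9) + 4(7) = 18 + 28 = 46°C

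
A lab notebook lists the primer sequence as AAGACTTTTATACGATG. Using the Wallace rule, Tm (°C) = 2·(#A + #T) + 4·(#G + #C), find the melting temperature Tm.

Counting bases: G=3, C=2, A=6, T=6
So N_AT = 12 and N_GC = 5.
Tm = 2(12) + 4(5) = 24 + 20 = 44°C

44°C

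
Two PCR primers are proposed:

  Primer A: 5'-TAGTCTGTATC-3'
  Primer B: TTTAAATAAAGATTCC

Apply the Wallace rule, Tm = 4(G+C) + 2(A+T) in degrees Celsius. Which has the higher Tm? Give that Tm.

Primer A: A+T=7, G+C=4 → Tm = 2(7)+4(4) = 30°C
Primer B: A+T=13, G+C=3 → Tm = 2(13)+4(3) = 38°C
30°C vs 38°C → primer B is higher.

Primer B, 38°C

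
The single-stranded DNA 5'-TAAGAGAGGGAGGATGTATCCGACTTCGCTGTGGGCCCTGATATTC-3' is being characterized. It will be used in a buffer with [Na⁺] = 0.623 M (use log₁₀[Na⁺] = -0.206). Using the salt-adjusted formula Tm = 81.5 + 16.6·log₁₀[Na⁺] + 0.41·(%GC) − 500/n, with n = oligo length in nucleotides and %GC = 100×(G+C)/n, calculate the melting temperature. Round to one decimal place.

Length n = 46. Counting bases: G=15, C=9, T=12, A=10
G+C = 24, so %GC = 24/46 × 100 = 52.174%
Salt term: 16.6 × (-0.206) = -3.42
GC term: 0.41 × 52.174 = 21.391; length term: −500/46 = −10.87
Tm = 81.5 + (-3.42) + 21.391 − 10.87 = 88.601 → 88.6°C

88.6°C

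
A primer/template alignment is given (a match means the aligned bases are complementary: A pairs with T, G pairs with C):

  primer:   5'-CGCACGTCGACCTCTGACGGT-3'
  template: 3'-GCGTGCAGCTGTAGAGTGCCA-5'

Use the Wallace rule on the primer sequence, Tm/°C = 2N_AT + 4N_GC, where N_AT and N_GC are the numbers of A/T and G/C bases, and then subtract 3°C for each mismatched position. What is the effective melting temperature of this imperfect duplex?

Primer base counts: A=3, T=4, G=6, C=8 → A+T=7, G+C=14
Perfect-match Tm = 2(7) + 4(14) = 14 + 56 = 70°C
Mismatches (positions where the bases are not complementary): 2 (at positions 12, 16)
Effective Tm = 70 − 2×3 = 70 − 6 = 64°C

64°C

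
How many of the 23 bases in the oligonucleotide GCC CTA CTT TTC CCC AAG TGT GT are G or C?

Base counts: A=3, C=8, T=8, G=4
Total G or C: 4 + 8 = 12

12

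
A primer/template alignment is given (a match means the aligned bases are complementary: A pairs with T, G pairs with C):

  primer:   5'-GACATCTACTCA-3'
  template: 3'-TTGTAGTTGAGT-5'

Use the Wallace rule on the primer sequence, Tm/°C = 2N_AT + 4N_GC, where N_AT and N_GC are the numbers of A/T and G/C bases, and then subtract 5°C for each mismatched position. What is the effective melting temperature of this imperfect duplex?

24°C

Primer base counts: A=4, T=3, G=1, C=4 → A+T=7, G+C=5
Perfect-match Tm = 2(7) + 4(5) = 14 + 20 = 34°C
Mismatches (positions where the bases are not complementary): 2 (at positions 1, 7)
Effective Tm = 34 − 2×5 = 34 − 10 = 24°C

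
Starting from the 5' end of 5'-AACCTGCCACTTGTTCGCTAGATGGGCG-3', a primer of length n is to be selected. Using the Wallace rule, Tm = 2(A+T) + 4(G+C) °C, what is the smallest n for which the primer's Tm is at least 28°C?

First 8 bases: AACCTGCC → Tm = 26°C (< 28°C)
First 9 bases: AACCTGCCA → Tm = 28°C (≥ 28°C)
Since every base adds ≥2°C, Tm only increases with n, so the threshold is first crossed at n = 9.

n = 9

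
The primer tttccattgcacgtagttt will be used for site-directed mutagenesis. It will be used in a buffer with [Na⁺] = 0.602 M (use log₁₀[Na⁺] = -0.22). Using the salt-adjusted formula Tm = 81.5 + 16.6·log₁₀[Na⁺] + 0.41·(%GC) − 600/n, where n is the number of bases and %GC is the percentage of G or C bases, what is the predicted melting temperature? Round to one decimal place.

61.4°C

Length n = 19. Base counts: G=3, A=3, C=4, T=9
G+C = 7, so %GC = 7/19 × 100 = 36.842%
Salt term: 16.6 × (-0.22) = -3.652
GC term: 0.41 × 36.842 = 15.105; length term: −600/19 = −31.579
Tm = 81.5 + (-3.652) + 15.105 − 31.579 = 61.374 → 61.4°C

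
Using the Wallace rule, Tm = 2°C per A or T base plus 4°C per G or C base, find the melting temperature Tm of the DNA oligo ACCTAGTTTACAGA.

C=3, T=4, G=2, A=5
So N_AT = 9 and N_GC = 5.
Tm = 2×9 + 4×5 = 38°C

38°C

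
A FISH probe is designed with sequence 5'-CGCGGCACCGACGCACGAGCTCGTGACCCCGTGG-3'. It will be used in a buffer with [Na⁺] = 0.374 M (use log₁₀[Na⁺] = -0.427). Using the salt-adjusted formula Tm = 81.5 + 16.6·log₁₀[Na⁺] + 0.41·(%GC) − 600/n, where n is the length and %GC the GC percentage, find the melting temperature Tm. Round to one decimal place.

88.1°C

Length n = 34. Counting bases: G=12, C=14, T=3, A=5
G+C = 26, so %GC = 26/34 × 100 = 76.471%
Salt term: 16.6 × (-0.427) = -7.088
GC term: 0.41 × 76.471 = 31.353; length term: −600/34 = −17.647
Tm = 81.5 + (-7.088) + 31.353 − 17.647 = 88.118 → 88.1°C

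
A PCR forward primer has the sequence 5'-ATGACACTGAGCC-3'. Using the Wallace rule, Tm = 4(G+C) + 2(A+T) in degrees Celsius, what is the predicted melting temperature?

40°C

A=4, C=4, T=2, G=3
A+T = 6, G+C = 7
Tm = 2×6 + 4×7 = 40°C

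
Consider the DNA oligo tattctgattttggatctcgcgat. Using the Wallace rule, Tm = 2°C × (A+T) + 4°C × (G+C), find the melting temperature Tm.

Counting bases: T=11, G=5, A=4, C=4
A+T = 15, G+C = 9
Tm = 2(15) + 4(9) = 30 + 36 = 66°C

66°C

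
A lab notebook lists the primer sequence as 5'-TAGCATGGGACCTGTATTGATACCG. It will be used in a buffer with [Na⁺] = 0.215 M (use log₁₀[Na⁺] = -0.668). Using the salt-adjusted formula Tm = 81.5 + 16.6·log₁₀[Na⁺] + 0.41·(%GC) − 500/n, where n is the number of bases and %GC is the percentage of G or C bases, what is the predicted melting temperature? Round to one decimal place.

70.1°C

Length n = 25. T=7, G=7, A=6, C=5
G+C = 12, so %GC = 12/25 × 100 = 48%
Salt term: 16.6 × (-0.668) = -11.089
GC term: 0.41 × 48 = 19.68; length term: −500/25 = −20
Tm = 81.5 + (-11.089) + 19.68 − 20 = 70.091 → 70.1°C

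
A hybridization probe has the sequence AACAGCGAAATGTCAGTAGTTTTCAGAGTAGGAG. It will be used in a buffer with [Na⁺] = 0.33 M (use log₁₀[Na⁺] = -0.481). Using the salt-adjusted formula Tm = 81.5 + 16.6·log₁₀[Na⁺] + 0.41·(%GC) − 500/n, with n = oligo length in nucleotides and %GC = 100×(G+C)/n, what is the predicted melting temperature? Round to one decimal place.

Length n = 34. Scanning the sequence gives G=10, T=8, C=4, A=12.
G+C = 14, so %GC = 14/34 × 100 = 41.176%
Salt term: 16.6 × (-0.481) = -7.985
GC term: 0.41 × 41.176 = 16.882; length term: −500/34 = −14.706
Tm = 81.5 + (-7.985) + 16.882 − 14.706 = 75.691 → 75.7°C

75.7°C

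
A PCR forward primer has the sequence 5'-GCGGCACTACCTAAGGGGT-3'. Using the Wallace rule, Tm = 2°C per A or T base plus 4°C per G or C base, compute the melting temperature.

62°C

T=3, G=7, C=5, A=4
AT pairs contribute 7, GC pairs contribute 12.
Tm = 2×7 + 4×12 = 62°C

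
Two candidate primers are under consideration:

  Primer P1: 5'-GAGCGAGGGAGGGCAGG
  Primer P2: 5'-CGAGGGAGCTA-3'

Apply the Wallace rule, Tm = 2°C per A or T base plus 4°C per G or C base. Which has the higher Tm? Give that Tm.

Primer P1: A+T=4, G+C=13 → Tm = 2(4)+4(13) = 60°C
Primer P2: A+T=4, G+C=7 → Tm = 2(4)+4(7) = 36°C
60°C vs 36°C → primer P1 is higher.

Primer P1, 60°C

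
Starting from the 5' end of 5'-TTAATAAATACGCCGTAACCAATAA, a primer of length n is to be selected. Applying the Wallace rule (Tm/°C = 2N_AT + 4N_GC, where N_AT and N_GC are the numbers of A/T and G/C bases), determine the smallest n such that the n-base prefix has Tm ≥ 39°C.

First 14 bases: TTAATAAATACGCC → Tm = 36°C (< 39°C)
First 15 bases: TTAATAAATACGCCG → Tm = 40°C (≥ 39°C)
Each additional base adds 2°C (A/T) or 4°C (G/C), so Tm is non-decreasing in n; n = 15 is the first length to reach 39°C.

n = 15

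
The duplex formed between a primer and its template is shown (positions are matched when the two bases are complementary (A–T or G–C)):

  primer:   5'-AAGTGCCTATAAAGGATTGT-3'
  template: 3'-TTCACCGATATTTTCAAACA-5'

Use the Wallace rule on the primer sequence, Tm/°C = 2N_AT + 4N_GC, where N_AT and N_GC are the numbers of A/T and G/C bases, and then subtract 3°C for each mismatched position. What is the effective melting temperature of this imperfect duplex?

45°C

Primer base counts: A=7, T=6, G=5, C=2 → A+T=13, G+C=7
Perfect-match Tm = 2(13) + 4(7) = 26 + 28 = 54°C
Mismatches (positions where the bases are not complementary): 3 (at positions 6, 14, 16)
Effective Tm = 54 − 3×3 = 54 − 9 = 45°C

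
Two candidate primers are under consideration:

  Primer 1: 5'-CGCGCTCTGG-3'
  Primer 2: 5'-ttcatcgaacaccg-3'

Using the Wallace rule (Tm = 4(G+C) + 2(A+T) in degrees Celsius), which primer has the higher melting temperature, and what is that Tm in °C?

Primer 1: A+T=2, G+C=8 → Tm = 2(2)+4(8) = 36°C
Primer 2: A+T=7, G+C=7 → Tm = 2(7)+4(7) = 42°C
36°C vs 42°C → primer 2 is higher.

Primer 2, 42°C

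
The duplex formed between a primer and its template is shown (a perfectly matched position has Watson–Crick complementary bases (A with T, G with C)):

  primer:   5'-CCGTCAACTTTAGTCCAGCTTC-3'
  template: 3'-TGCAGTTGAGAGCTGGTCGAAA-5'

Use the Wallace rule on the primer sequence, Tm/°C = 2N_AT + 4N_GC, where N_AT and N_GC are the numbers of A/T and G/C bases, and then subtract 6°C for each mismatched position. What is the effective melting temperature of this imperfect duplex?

Primer base counts: A=4, T=7, G=3, C=8 → A+T=11, G+C=11
Perfect-match Tm = 2(11) + 4(11) = 22 + 44 = 66°C
Mismatches (positions where the bases are not complementary): 5 (at positions 1, 10, 12, 14, 22)
Effective Tm = 66 − 5×6 = 66 − 30 = 36°C

36°C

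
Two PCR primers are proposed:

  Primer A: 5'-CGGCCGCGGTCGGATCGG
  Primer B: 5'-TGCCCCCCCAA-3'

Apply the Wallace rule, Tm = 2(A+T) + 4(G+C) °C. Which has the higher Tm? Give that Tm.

Primer A, 66°C

Primer A: A+T=3, G+C=15 → Tm = 2(3)+4(15) = 66°C
Primer B: A+T=3, G+C=8 → Tm = 2(3)+4(8) = 38°C
66°C vs 38°C → primer A is higher.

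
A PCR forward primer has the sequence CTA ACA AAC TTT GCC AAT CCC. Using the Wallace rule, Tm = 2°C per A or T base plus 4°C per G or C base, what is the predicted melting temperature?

60°C

Base counts: G=1, C=8, T=5, A=7
AT pairs contribute 12, GC pairs contribute 9.
Tm = 2×12 + 4×9 = 60°C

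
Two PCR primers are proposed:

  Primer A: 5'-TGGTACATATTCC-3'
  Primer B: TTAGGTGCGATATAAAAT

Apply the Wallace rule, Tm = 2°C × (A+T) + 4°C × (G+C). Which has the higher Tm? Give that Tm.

Primer B, 46°C

Primer A: A+T=8, G+C=5 → Tm = 2(8)+4(5) = 36°C
Primer B: A+T=13, G+C=5 → Tm = 2(13)+4(5) = 46°C
36°C vs 46°C → primer B is higher.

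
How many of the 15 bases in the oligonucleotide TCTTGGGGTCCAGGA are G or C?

Counting bases: C=3, G=6, A=2, T=4
G+C = 6 + 3 = 9

9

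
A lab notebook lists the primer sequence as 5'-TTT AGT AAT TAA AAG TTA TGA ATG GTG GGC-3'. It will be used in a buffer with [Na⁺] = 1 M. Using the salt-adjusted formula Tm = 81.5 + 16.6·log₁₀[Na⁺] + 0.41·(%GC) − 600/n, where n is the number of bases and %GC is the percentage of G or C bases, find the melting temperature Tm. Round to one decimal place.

73.8°C

Length n = 30. Counting bases: G=8, A=10, C=1, T=11
G+C = 9, so %GC = 9/30 × 100 = 30%
Salt term: 16.6 × (0) = 0
GC term: 0.41 × 30 = 12.3; length term: −600/30 = −20
Tm = 81.5 + (0) + 12.3 − 20 = 73.8 → 73.8°C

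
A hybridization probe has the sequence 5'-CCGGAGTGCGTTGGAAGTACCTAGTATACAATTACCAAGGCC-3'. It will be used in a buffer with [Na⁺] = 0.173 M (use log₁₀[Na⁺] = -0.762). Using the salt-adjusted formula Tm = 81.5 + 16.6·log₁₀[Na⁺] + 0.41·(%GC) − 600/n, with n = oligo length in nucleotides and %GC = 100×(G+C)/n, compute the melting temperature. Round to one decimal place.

Length n = 42. Counting bases: A=12, C=10, G=11, T=9
G+C = 21, so %GC = 21/42 × 100 = 50%
Salt term: 16.6 × (-0.762) = -12.649
GC term: 0.41 × 50 = 20.5; length term: −600/42 = −14.286
Tm = 81.5 + (-12.649) + 20.5 − 14.286 = 75.065 → 75.1°C

75.1°C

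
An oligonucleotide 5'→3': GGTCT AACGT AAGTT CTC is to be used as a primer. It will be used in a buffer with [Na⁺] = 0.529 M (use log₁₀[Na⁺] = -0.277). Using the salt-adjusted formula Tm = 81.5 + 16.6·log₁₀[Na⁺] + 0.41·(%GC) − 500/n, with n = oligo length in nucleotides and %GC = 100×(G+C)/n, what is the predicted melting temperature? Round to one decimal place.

Length n = 18. Base counts: T=6, G=4, C=4, A=4
G+C = 8, so %GC = 8/18 × 100 = 44.444%
Salt term: 16.6 × (-0.277) = -4.598
GC term: 0.41 × 44.444 = 18.222; length term: −500/18 = −27.778
Tm = 81.5 + (-4.598) + 18.222 − 27.778 = 67.346 → 67.3°C

67.3°C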